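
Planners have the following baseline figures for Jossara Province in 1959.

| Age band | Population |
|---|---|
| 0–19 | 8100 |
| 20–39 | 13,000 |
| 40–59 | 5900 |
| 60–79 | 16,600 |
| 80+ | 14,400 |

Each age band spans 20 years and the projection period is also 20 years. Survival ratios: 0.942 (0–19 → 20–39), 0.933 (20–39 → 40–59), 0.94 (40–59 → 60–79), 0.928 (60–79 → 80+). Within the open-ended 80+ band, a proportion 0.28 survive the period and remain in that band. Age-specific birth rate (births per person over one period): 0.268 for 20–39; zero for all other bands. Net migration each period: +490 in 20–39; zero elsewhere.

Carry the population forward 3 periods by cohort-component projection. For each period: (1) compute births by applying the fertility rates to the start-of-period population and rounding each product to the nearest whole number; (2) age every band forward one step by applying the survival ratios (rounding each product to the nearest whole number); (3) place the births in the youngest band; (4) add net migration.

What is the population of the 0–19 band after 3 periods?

1011

Call the bands 1 to 5, youngest first.
After projecting period 1:
Births: 13000 × 0.268 = 3484
Band 2: 8100 × 0.942 = 7630
Band 3: 13000 × 0.933 = 12129
Band 4: 5900 × 0.94 = 5546
Band 5: 16600 × 0.928 + 14400 × 0.28 = 15405 + 4032 = 19437
Net migration: Band 2 + 490 → 8120
Population now: 0–19=3484, 20–39=8120, 40–59=12129, 60–79=5546, 80+=19437
After projecting period 2:
Births: 8120 × 0.268 = 2176
Band 2: 3484 × 0.942 = 3282
Band 3: 8120 × 0.933 = 7576
Band 4: 12129 × 0.94 = 11401
Band 5: 5546 × 0.928 + 19437 × 0.28 = 5147 + 5442 = 10589
Net migration: Band 2 + 490 → 3772
Population now: 0–19=2176, 20–39=3772, 40–59=7576, 60–79=11401, 80+=10589
After projecting period 3:
Births: 3772 × 0.268 = 1011
Band 2: 2176 × 0.942 = 2050
Band 3: 3772 × 0.933 = 3519
Band 4: 7576 × 0.94 = 7121
Band 5: 11401 × 0.928 + 10589 × 0.28 = 10580 + 2965 = 13545
Net migration: Band 2 + 490 → 2540
Population now: 0–19=1011, 20–39=2540, 40–59=3519, 60–79=7121, 80+=13545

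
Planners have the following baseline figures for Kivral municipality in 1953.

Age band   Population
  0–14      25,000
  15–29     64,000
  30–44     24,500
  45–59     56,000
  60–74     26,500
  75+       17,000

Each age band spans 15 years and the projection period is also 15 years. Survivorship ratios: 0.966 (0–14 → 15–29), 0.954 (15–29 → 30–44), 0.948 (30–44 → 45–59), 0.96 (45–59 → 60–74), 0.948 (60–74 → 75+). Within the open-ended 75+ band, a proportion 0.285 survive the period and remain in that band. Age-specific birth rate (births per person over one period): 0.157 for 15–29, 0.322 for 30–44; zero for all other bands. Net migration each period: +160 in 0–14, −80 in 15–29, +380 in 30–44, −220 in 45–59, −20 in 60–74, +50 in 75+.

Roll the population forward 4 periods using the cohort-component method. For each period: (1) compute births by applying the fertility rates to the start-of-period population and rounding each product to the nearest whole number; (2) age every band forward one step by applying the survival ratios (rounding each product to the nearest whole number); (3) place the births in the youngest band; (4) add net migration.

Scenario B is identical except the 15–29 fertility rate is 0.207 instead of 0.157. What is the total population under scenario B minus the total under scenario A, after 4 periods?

7694

Let group 1 be 0–14 through group 6 = 75+.
[period 1]
Births: 64000 × 0.157 = 10048 ; 24500 × 0.322 = 7889 ⇒ total 17937
Group 2: 25000 × 0.966 = 24150
Group 3: 64000 × 0.954 = 61056
Group 4: 24500 × 0.948 = 23226
Group 5: 56000 × 0.96 = 53760
Group 6: 26500 × 0.948 + 17000 × 0.285 = 25122 + 4845 = 29967
Net migration: Group 1 + 160 → 18097; Group 2 − 80 → 24070; Group 3 + 380 → 61436; Group 4 − 220 → 23006; Group 5 − 20 → 53740; Group 6 + 50 → 30017
Population now: 0–14=18097, 15–29=24070, 30–44=61436, 45–59=23006, 60–74=53740, 75+=30017
[period 2]
Births: 24070 × 0.157 = 3779 ; 61436 × 0.322 = 19782 ⇒ total 23561
Group 2: 18097 × 0.966 = 17482
Group 3: 24070 × 0.954 = 22963
Group 4: 61436 × 0.948 = 58241
Group 5: 23006 × 0.96 = 22086
Group 6: 53740 × 0.948 + 30017 × 0.285 = 50946 + 8555 = 59501
Net migration: Group 1 + 160 → 23721; Group 2 − 80 → 17402; Group 3 + 380 → 23343; Group 4 − 220 → 58021; Group 5 − 20 → 22066; Group 6 + 50 → 59551
Population now: 0–14=23721, 15–29=17402, 30–44=23343, 45–59=58021, 60–74=22066, 75+=59551
[period 3]
Births: 17402 × 0.157 = 2732 ; 23343 × 0.322 = 7516 ⇒ total 10248
Group 2: 23721 × 0.966 = 22914
Group 3: 17402 × 0.954 = 16602
Group 4: 23343 × 0.948 = 22129
Group 5: 58021 × 0.96 = 55700
Group 6: 22066 × 0.948 + 59551 × 0.285 = 20919 + 16972 = 37891
Net migration: Group 1 + 160 → 10408; Group 2 − 80 → 22834; Group 3 + 380 → 16982; Group 4 − 220 → 21909; Group 5 − 20 → 55680; Group 6 + 50 → 37941
Population now: 0–14=10408, 15–29=22834, 30–44=16982, 45–59=21909, 60–74=55680, 75+=37941
[period 4]
Births: 22834 × 0.157 = 3585 ; 16982 × 0.322 = 5468 ⇒ total 9053
Group 2: 10408 × 0.966 = 10054
Group 3: 22834 × 0.954 = 21784
Group 4: 16982 × 0.948 = 16099
Group 5: 21909 × 0.96 = 21033
Group 6: 55680 × 0.948 + 37941 × 0.285 = 52785 + 10813 = 63598
Net migration: Group 1 + 160 → 9213; Group 2 − 80 → 9974; Group 3 + 380 → 22164; Group 4 − 220 → 15879; Group 5 − 20 → 21013; Group 6 + 50 → 63648
Population now: 0–14=9213, 15–29=9974, 30–44=22164, 45–59=15879, 60–74=21013, 75+=63648
Scenario A total after 4 periods: 141891
Scenario B projection —
[period 1]
Births: 64000 × 0.207 = 13248 ; 24500 × 0.322 = 7889 ⇒ total 21137
Group 2: 25000 × 0.966 = 24150
Group 3: 64000 × 0.954 = 61056
Group 4: 24500 × 0.948 = 23226
Group 5: 56000 × 0.96 = 53760
Group 6: 26500 × 0.948 + 17000 × 0.285 = 25122 + 4845 = 29967
Net migration: Group 1 + 160 → 21297; Group 2 − 80 → 24070; Group 3 + 380 → 61436; Group 4 − 220 → 23006; Group 5 − 20 → 53740; Group 6 + 50 → 30017
Population now: 0–14=21297, 15–29=24070, 30–44=61436, 45–59=23006, 60–74=53740, 75+=30017
[period 2]
Births: 24070 × 0.207 = 4982 ; 61436 × 0.322 = 19782 ⇒ total 24764
Group 2: 21297 × 0.966 = 20573
Group 3: 24070 × 0.954 = 22963
Group 4: 61436 × 0.948 = 58241
Group 5: 23006 × 0.96 = 22086
Group 6: 53740 × 0.948 + 30017 × 0.285 = 50946 + 8555 = 59501
Net migration: Group 1 + 160 → 24924; Group 2 − 80 → 20493; Group 3 + 380 → 23343; Group 4 − 220 → 58021; Group 5 − 20 → 22066; Group 6 + 50 → 59551
Population now: 0–14=24924, 15–29=20493, 30–44=23343, 45–59=58021, 60–74=22066, 75+=59551
[period 3]
Births: 20493 × 0.207 = 4242 ; 23343 × 0.322 = 7516 ⇒ total 11758
Group 2: 24924 × 0.966 = 24077
Group 3: 20493 × 0.954 = 19550
Group 4: 23343 × 0.948 = 22129
Group 5: 58021 × 0.96 = 55700
Group 6: 22066 × 0.948 + 59551 × 0.285 = 20919 + 16972 = 37891
Net migration: Group 1 + 160 → 11918; Group 2 − 80 → 23997; Group 3 + 380 → 19930; Group 4 − 220 → 21909; Group 5 − 20 → 55680; Group 6 + 50 → 37941
Population now: 0–14=11918, 15–29=23997, 30–44=19930, 45–59=21909, 60–74=55680, 75+=37941
[period 4]
Births: 23997 × 0.207 = 4967 ; 19930 × 0.322 = 6417 ⇒ total 11384
Group 2: 11918 × 0.966 = 11513
Group 3: 23997 × 0.954 = 22893
Group 4: 19930 × 0.948 = 18894
Group 5: 21909 × 0.96 = 21033
Group 6: 55680 × 0.948 + 37941 × 0.285 = 52785 + 10813 = 63598
Net migration: Group 1 + 160 → 11544; Group 2 − 80 → 11433; Group 3 + 380 → 23273; Group 4 − 220 → 18674; Group 5 − 20 → 21013; Group 6 + 50 → 63648
Population now: 0–14=11544, 15–29=11433, 30–44=23273, 45–59=18674, 60–74=21013, 75+=63648
Scenario B total after 4 periods: 149585
Difference B − A = 149585 − 141891 = 7694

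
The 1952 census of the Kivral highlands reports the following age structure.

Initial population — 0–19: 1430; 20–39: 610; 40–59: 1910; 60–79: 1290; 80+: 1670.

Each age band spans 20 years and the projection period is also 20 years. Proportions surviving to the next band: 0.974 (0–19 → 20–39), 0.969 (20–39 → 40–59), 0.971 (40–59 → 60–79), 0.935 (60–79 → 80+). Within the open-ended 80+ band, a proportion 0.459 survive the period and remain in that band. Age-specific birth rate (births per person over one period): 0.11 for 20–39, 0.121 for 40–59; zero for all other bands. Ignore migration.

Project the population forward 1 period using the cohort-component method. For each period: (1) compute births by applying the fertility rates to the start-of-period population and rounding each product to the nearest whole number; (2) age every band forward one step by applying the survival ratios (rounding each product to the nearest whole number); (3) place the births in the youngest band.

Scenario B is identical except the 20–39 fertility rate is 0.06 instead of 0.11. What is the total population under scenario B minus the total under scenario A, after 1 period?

Let band 1 be 0–19 through band 5 = 80+.
— Period 1 —
Births: 610 × 0.11 = 67 ; 1910 × 0.121 = 231 → 298
Band 2: 1430 × 0.974 = 1393
Band 3: 610 × 0.969 = 591
Band 4: 1910 × 0.971 = 1855
Band 5: 1290 × 0.935 + 1670 × 0.459 = 1206 + 767 = 1973
Giving 298 / 1393 / 591 / 1855 / 1973.
Scenario A total after 1 period: 6110
Scenario B projection —
— Period 1 —
Births: 610 × 0.06 = 37 ; 1910 × 0.121 = 231 → 268
Band 2: 1430 × 0.974 = 1393
Band 3: 610 × 0.969 = 591
Band 4: 1910 × 0.971 = 1855
Band 5: 1290 × 0.935 + 1670 × 0.459 = 1206 + 767 = 1973
Giving 268 / 1393 / 591 / 1855 / 1973.
Scenario B total after 1 period: 6080
Difference B − A = 6080 − 6110 = -30

-30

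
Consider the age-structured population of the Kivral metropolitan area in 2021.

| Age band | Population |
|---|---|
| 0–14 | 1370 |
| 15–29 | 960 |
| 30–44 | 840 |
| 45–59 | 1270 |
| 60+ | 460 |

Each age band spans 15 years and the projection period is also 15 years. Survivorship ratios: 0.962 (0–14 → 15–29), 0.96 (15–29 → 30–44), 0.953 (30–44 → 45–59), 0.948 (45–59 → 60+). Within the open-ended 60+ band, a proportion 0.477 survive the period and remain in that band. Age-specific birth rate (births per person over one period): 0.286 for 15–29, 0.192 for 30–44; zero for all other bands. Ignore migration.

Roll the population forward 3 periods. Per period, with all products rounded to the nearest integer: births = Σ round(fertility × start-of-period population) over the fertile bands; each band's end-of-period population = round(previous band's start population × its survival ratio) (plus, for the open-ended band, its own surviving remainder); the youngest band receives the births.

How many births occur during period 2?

[period 1]
Births: 960 * 0.286 = 275  |  840 * 0.192 = 161 — total 436
15–29: 1370 * 0.962 = 1318
30–44: 960 * 0.96 = 922
45–59: 840 * 0.953 = 801
60+: 1270 * 0.948 + 460 * 0.477 = 1204 + 219 = 1423
→ [436, 1318, 922, 801, 1423]
[period 2]
Births: 1318 * 0.286 = 377  |  922 * 0.192 = 177 — total 554
15–29: 436 * 0.962 = 419
30–44: 1318 * 0.96 = 1265
45–59: 922 * 0.953 = 879
60+: 801 * 0.948 + 1423 * 0.477 = 759 + 679 = 1438
→ [554, 419, 1265, 879, 1438]

554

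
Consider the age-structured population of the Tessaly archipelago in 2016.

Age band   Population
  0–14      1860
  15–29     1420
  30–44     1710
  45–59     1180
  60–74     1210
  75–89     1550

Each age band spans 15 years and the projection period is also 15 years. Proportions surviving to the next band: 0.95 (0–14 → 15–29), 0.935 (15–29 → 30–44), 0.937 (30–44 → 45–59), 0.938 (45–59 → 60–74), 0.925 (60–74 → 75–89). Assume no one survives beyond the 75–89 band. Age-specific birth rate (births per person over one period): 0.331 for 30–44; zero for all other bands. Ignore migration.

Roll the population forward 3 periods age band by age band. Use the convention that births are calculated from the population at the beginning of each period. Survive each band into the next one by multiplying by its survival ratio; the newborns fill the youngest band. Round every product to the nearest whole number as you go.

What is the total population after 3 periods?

5573

Numbering the groups 1..6 from youngest to oldest:
— Period 1 —
Births: 1710 × 0.331 = 566
Group 2: 1860 × 0.95 = 1767
Group 3: 1420 × 0.935 = 1328
Group 4: 1710 × 0.937 = 1602
Group 5: 1180 × 0.938 = 1107
Group 6: 1210 × 0.925 = 1119
Giving 566 / 1767 / 1328 / 1602 / 1107 / 1119.
— Period 2 —
Births: 1328 × 0.331 = 440
Group 2: 566 × 0.95 = 538
Group 3: 1767 × 0.935 = 1652
Group 4: 1328 × 0.937 = 1244
Group 5: 1602 × 0.938 = 1503
Group 6: 1107 × 0.925 = 1024
Giving 440 / 538 / 1652 / 1244 / 1503 / 1024.
— Period 3 —
Births: 1652 × 0.331 = 547
Group 2: 440 × 0.95 = 418
Group 3: 538 × 0.935 = 503
Group 4: 1652 × 0.937 = 1548
Group 5: 1244 × 0.938 = 1167
Group 6: 1503 × 0.925 = 1390
Giving 547 / 418 / 503 / 1548 / 1167 / 1390.
Total after period 3: 547 + 418 + 503 + 1548 + 1167 + 1390 = 5573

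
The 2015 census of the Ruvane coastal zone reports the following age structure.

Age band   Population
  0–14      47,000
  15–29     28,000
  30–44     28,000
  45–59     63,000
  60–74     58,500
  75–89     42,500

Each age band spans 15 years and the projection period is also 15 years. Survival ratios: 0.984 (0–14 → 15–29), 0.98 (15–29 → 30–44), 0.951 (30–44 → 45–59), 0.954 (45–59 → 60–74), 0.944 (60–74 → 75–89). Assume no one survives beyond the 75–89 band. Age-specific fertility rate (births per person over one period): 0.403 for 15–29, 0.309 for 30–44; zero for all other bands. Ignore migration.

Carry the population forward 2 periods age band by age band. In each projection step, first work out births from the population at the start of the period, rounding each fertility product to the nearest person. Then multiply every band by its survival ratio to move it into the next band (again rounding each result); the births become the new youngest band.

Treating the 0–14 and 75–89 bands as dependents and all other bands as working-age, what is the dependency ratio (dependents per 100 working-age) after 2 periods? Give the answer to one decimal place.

Period 1.
Births: 28000 × 0.403 = 11284 ; 28000 × 0.309 = 8652 → total 19936
15–29: 47000 × 0.984 = 46248
30–44: 28000 × 0.98 = 27440
45–59: 28000 × 0.951 = 26628
60–74: 63000 × 0.954 = 60102
75–89: 58500 × 0.944 = 55224
End of period: [19936, 46248, 27440, 26628, 60102, 55224]
Period 2.
Births: 46248 × 0.403 = 18638 ; 27440 × 0.309 = 8479 → total 27117
15–29: 19936 × 0.984 = 19617
30–44: 46248 × 0.98 = 45323
45–59: 27440 × 0.951 = 26095
60–74: 26628 × 0.954 = 25403
75–89: 60102 × 0.944 = 56736
End of period: [27117, 19617, 45323, 26095, 25403, 56736]
Dependents (band 0–14 + band 75–89) = 27117 + 56736 = 83853; working-age = 116438; ratio = 83853/116438 × 100 = 72.0

72.0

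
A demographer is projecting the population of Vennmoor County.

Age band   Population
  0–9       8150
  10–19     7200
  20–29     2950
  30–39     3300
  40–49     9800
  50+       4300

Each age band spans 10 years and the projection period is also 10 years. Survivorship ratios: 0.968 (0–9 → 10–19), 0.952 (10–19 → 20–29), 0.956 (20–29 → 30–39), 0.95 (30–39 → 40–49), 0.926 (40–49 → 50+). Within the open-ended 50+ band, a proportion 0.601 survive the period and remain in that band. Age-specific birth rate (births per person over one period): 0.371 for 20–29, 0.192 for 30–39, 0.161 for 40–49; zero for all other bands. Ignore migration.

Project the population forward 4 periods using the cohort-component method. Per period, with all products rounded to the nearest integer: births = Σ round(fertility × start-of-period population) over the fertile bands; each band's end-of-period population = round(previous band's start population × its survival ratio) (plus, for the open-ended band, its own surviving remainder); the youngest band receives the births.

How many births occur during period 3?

Numbering the bands 1..6 from youngest to oldest:
After projecting period 1:
Births: 2950 × 0.371 = 1094, 3300 × 0.192 = 634, 9800 × 0.161 = 1578 → total 3306
Band 2: 8150 × 0.968 = 7889
Band 3: 7200 × 0.952 = 6854
Band 4: 2950 × 0.956 = 2820
Band 5: 3300 × 0.95 = 3135
Band 6: 9800 × 0.926 + 4300 × 0.601 = 9075 + 2584 = 11659
→ [3306, 7889, 6854, 2820, 3135, 11659]
After projecting period 2:
Births: 6854 × 0.371 = 2543, 2820 × 0.192 = 541, 3135 × 0.161 = 505 → total 3589
Band 2: 3306 × 0.968 = 3200
Band 3: 7889 × 0.952 = 7510
Band 4: 6854 × 0.956 = 6552
Band 5: 2820 × 0.95 = 2679
Band 6: 3135 × 0.926 + 11659 × 0.601 = 2903 + 7007 = 9910
→ [3589, 3200, 7510, 6552, 2679, 9910]
After projecting period 3:
Births: 7510 × 0.371 = 2786, 6552 × 0.192 = 1258, 2679 × 0.161 = 431 → total 4475
Band 2: 3589 × 0.968 = 3474
Band 3: 3200 × 0.952 = 3046
Band 4: 7510 × 0.956 = 7180
Band 5: 6552 × 0.95 = 6224
Band 6: 2679 × 0.926 + 9910 × 0.601 = 2481 + 5956 = 8437
→ [4475, 3474, 3046, 7180, 6224, 8437]

4475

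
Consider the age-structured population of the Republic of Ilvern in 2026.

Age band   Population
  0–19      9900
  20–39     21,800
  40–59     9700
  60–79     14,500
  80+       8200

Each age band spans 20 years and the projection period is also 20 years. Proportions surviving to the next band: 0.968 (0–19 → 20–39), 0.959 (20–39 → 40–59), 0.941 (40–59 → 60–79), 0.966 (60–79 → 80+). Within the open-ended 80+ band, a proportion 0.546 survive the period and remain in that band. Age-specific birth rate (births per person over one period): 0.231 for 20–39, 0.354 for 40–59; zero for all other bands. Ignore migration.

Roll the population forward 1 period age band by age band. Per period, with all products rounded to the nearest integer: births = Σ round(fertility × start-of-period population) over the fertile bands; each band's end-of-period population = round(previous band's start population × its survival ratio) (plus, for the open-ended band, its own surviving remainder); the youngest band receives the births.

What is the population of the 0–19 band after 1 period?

Period 1.
Births: 21800 × 0.231 = 5036, 9700 × 0.354 = 3434 — total 8470
20–39: 9900 × 0.968 = 9583
40–59: 21800 × 0.959 = 20906
60–79: 9700 × 0.941 = 9128
80+: 14500 × 0.966 + 8200 × 0.546 = 14007 + 4477 = 18484
Giving 8470 / 9583 / 20906 / 9128 / 18484.

8470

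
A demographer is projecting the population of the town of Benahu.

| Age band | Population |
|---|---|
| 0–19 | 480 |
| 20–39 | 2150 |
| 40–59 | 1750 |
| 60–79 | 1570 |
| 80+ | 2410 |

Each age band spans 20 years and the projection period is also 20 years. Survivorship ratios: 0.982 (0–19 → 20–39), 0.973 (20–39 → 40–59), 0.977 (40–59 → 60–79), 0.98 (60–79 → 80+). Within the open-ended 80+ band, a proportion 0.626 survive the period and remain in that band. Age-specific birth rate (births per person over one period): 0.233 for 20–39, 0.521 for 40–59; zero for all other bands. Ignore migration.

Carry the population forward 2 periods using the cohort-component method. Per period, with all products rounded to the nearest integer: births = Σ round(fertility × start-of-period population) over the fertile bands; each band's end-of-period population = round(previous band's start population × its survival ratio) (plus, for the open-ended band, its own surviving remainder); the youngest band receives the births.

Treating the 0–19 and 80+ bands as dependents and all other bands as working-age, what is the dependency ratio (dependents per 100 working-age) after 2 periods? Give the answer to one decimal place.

123.0

Period 1:
Births: 2150 × 0.233 = 501, 1750 × 0.521 = 912 ⇒ total 1413
20–39: 480 × 0.982 = 471
40–59: 2150 × 0.973 = 2092
60–79: 1750 × 0.977 = 1710
80+: 1570 × 0.98 + 2410 × 0.626 = 1539 + 1509 = 3048
Giving 1413 / 471 / 2092 / 1710 / 3048.
Period 2:
Births: 471 × 0.233 = 110, 2092 × 0.521 = 1090 ⇒ total 1200
20–39: 1413 × 0.982 = 1388
40–59: 471 × 0.973 = 458
60–79: 2092 × 0.977 = 2044
80+: 1710 × 0.98 + 3048 × 0.626 = 1676 + 1908 = 3584
Giving 1200 / 1388 / 458 / 2044 / 3584.
Dependents (band 0–19 + band 80+) = 1200 + 3584 = 4784; working-age = 3890; ratio = 4784/3890 × 100 = 123.0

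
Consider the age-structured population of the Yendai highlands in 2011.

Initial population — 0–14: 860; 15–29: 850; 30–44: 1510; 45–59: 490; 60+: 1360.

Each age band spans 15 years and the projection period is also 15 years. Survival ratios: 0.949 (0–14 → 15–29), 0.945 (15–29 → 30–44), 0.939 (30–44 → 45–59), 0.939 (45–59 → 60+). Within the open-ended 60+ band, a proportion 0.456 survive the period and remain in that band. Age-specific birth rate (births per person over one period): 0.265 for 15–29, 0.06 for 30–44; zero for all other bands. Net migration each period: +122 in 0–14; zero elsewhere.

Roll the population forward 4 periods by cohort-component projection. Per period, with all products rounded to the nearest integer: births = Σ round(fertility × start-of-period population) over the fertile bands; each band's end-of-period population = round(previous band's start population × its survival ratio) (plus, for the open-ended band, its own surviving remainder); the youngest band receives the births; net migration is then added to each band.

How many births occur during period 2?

264

Period 1:
Births: 850 × 0.265 = 225 ; 1510 × 0.06 = 91 ⇒ total 316
15–29: 860 × 0.949 = 816
30–44: 850 × 0.945 = 803
45–59: 1510 × 0.939 = 1418
60+: 490 × 0.939 + 1360 × 0.456 = 460 + 620 = 1080
Net migration: 0–14 + 122 → 438
Population now: 0–14=438, 15–29=816, 30–44=803, 45–59=1418, 60+=1080
Period 2:
Births: 816 × 0.265 = 216 ; 803 × 0.06 = 48 ⇒ total 264
15–29: 438 × 0.949 = 416
30–44: 816 × 0.945 = 771
45–59: 803 × 0.939 = 754
60+: 1418 × 0.939 + 1080 × 0.456 = 1332 + 492 = 1824
Net migration: 0–14 + 122 → 386
Population now: 0–14=386, 15–29=416, 30–44=771, 45–59=754, 60+=1824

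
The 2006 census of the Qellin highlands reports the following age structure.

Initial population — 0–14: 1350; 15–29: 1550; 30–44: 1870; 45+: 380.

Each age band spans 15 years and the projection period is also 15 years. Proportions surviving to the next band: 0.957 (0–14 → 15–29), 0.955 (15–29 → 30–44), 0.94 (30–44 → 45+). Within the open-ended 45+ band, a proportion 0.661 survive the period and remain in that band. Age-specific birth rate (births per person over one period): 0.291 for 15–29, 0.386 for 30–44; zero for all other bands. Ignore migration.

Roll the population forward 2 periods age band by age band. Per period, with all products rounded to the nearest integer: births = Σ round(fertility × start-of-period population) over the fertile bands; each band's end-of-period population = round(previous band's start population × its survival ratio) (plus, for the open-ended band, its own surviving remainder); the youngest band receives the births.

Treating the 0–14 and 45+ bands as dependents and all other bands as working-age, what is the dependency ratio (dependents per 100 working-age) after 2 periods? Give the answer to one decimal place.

After projecting period 1:
Births: 1550 × 0.291 = 451  |  1870 × 0.386 = 722 — total 1173
15–29: 1350 × 0.957 = 1292
30–44: 1550 × 0.955 = 1480
45+: 1870 × 0.94 + 380 × 0.661 = 1758 + 251 = 2009
End of period: [1173, 1292, 1480, 2009]
After projecting period 2:
Births: 1292 × 0.291 = 376  |  1480 × 0.386 = 571 — total 947
15–29: 1173 × 0.957 = 1123
30–44: 1292 × 0.955 = 1234
45+: 1480 × 0.94 + 2009 × 0.661 = 1391 + 1328 = 2719
End of period: [947, 1123, 1234, 2719]
Dependents (band 0–14 + band 45+) = 947 + 2719 = 3666; working-age = 2357; ratio = 3666/2357 × 100 = 155.5

155.5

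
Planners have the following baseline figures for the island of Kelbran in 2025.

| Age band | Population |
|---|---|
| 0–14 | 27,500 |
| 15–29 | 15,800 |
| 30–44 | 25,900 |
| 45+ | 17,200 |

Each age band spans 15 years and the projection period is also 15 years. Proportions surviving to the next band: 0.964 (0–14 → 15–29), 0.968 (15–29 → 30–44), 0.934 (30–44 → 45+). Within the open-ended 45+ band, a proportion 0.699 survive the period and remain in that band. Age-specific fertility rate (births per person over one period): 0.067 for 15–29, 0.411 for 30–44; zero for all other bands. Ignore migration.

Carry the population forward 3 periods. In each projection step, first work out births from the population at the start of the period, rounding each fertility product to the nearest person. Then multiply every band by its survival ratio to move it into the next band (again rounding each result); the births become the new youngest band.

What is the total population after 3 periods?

— Period 1 —
Births: 15800 * 0.067 = 1059, 25900 * 0.411 = 10645 → total 11704
15–29: 27500 * 0.964 = 26510
30–44: 15800 * 0.968 = 15294
45+: 25900 * 0.934 + 17200 * 0.699 = 24191 + 12023 = 36214
End of period: [11704, 26510, 15294, 36214]
— Period 2 —
Births: 26510 * 0.067 = 1776, 15294 * 0.411 = 6286 → total 8062
15–29: 11704 * 0.964 = 11283
30–44: 26510 * 0.968 = 25662
45+: 15294 * 0.934 + 36214 * 0.699 = 14285 + 25314 = 39599
End of period: [8062, 11283, 25662, 39599]
— Period 3 —
Births: 11283 * 0.067 = 756, 25662 * 0.411 = 10547 → total 11303
15–29: 8062 * 0.964 = 7772
30–44: 11283 * 0.968 = 10922
45+: 25662 * 0.934 + 39599 * 0.699 = 23968 + 27680 = 51648
End of period: [11303, 7772, 10922, 51648]
Total after period 3: 11303 + 7772 + 10922 + 51648 = 81645

81645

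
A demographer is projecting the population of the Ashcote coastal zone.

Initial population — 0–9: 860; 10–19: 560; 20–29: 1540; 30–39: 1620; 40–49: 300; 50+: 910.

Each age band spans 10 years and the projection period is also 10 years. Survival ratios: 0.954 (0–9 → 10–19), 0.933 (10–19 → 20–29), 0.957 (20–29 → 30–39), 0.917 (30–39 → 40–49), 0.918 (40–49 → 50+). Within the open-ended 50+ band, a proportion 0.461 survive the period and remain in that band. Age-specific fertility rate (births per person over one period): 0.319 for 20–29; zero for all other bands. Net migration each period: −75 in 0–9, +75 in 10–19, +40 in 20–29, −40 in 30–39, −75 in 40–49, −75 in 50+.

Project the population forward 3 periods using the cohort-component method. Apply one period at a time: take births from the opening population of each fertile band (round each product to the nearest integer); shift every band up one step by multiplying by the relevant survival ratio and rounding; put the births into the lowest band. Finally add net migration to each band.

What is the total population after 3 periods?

3794

[period 1]
Births: 1540 × 0.319 = 491
10–19: 860 × 0.954 = 820
20–29: 560 × 0.933 = 522
30–39: 1540 × 0.957 = 1474
40–49: 1620 × 0.917 = 1486
50+: 300 × 0.918 + 910 × 0.461 = 275 + 420 = 695
Net migration: 0–9 − 75 → 416; 10–19 + 75 → 895; 20–29 + 40 → 562; 30–39 − 40 → 1434; 40–49 − 75 → 1411; 50+ − 75 → 620
Population now: 0–9=416, 10–19=895, 20–29=562, 30–39=1434, 40–49=1411, 50+=620
[period 2]
Births: 562 × 0.319 = 179
10–19: 416 × 0.954 = 397
20–29: 895 × 0.933 = 835
30–39: 562 × 0.957 = 538
40–49: 1434 × 0.917 = 1315
50+: 1411 × 0.918 + 620 × 0.461 = 1295 + 286 = 1581
Net migration: 0–9 − 75 → 104; 10–19 + 75 → 472; 20–29 + 40 → 875; 30–39 − 40 → 498; 40–49 − 75 → 1240; 50+ − 75 → 1506
Population now: 0–9=104, 10–19=472, 20–29=875, 30–39=498, 40–49=1240, 50+=1506
[period 3]
Births: 875 × 0.319 = 279
10–19: 104 × 0.954 = 99
20–29: 472 × 0.933 = 440
30–39: 875 × 0.957 = 837
40–49: 498 × 0.917 = 457
50+: 1240 × 0.918 + 1506 × 0.461 = 1138 + 694 = 1832
Net migration: 0–9 − 75 → 204; 10–19 + 75 → 174; 20–29 + 40 → 480; 30–39 − 40 → 797; 40–49 − 75 → 382; 50+ − 75 → 1757
Population now: 0–9=204, 10–19=174, 20–29=480, 30–39=797, 40–49=382, 50+=1757
Total after period 3: 204 + 174 + 480 + 797 + 382 + 1757 = 3794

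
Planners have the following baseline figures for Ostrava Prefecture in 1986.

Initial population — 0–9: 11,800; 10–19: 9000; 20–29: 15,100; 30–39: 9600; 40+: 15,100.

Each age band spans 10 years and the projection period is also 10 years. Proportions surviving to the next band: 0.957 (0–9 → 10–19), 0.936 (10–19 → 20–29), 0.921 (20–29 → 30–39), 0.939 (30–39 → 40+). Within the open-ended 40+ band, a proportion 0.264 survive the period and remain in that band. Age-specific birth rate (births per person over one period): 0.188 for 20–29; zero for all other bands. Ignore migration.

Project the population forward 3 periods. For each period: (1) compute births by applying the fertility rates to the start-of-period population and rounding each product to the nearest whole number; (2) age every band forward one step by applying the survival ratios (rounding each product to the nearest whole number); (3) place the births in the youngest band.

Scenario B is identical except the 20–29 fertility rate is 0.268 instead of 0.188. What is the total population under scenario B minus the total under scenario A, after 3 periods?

2573

Period 1.
Births: 15100 × 0.188 = 2839
10–19: 11800 × 0.957 = 11293
20–29: 9000 × 0.936 = 8424
30–39: 15100 × 0.921 = 13907
40+: 9600 × 0.939 + 15100 × 0.264 = 9014 + 3986 = 13000
End of period: [2839, 11293, 8424, 13907, 13000]
Period 2.
Births: 8424 × 0.188 = 1584
10–19: 2839 × 0.957 = 2717
20–29: 11293 × 0.936 = 10570
30–39: 8424 × 0.921 = 7759
40+: 13907 × 0.939 + 13000 × 0.264 = 13059 + 3432 = 16491
End of period: [1584, 2717, 10570, 7759, 16491]
Period 3.
Births: 10570 × 0.188 = 1987
10–19: 1584 × 0.957 = 1516
20–29: 2717 × 0.936 = 2543
30–39: 10570 × 0.921 = 9735
40+: 7759 × 0.939 + 16491 × 0.264 = 7286 + 4354 = 11640
End of period: [1987, 1516, 2543, 9735, 11640]
Scenario A total after 3 periods: 27421
Scenario B projection —
Period 1.
Births: 15100 × 0.268 = 4047
10–19: 11800 × 0.957 = 11293
20–29: 9000 × 0.936 = 8424
30–39: 15100 × 0.921 = 13907
40+: 9600 × 0.939 + 15100 × 0.264 = 9014 + 3986 = 13000
End of period: [4047, 11293, 8424, 13907, 13000]
Period 2.
Births: 8424 × 0.268 = 2258
10–19: 4047 × 0.957 = 3873
20–29: 11293 × 0.936 = 10570
30–39: 8424 × 0.921 = 7759
40+: 13907 × 0.939 + 13000 × 0.264 = 13059 + 3432 = 16491
End of period: [2258, 3873, 10570, 7759, 16491]
Period 3.
Births: 10570 × 0.268 = 2833
10–19: 2258 × 0.957 = 2161
20–29: 3873 × 0.936 = 3625
30–39: 10570 × 0.921 = 9735
40+: 7759 × 0.939 + 16491 × 0.264 = 7286 + 4354 = 11640
End of period: [2833, 2161, 3625, 9735, 11640]
Scenario B total after 3 periods: 29994
Difference B − A = 29994 − 27421 = 2573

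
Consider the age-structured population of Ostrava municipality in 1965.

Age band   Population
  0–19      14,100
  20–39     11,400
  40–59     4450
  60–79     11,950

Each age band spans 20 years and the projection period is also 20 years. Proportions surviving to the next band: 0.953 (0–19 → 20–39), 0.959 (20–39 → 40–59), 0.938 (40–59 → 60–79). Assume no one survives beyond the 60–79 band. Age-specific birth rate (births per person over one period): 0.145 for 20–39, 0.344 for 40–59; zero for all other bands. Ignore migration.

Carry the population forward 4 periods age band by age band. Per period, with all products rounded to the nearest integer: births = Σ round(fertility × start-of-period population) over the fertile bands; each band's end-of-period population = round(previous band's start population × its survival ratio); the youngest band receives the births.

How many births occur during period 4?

[period 1]
Births: 11400 × 0.145 = 1653 ; 4450 × 0.344 = 1531 — total 3184
20–39: 14100 × 0.953 = 13437
40–59: 11400 × 0.959 = 10933
60–79: 4450 × 0.938 = 4174
End of period: [3184, 13437, 10933, 4174]
[period 2]
Births: 13437 × 0.145 = 1948 ; 10933 × 0.344 = 3761 — total 5709
20–39: 3184 × 0.953 = 3034
40–59: 13437 × 0.959 = 12886
60–79: 10933 × 0.938 = 10255
End of period: [5709, 3034, 12886, 10255]
[period 3]
Births: 3034 × 0.145 = 440 ; 12886 × 0.344 = 4433 — total 4873
20–39: 5709 × 0.953 = 5441
40–59: 3034 × 0.959 = 2910
60–79: 12886 × 0.938 = 12087
End of period: [4873, 5441, 2910, 12087]
[period 4]
Births: 5441 × 0.145 = 789 ; 2910 × 0.344 = 1001 — total 1790
20–39: 4873 × 0.953 = 4644
40–59: 5441 × 0.959 = 5218
60–79: 2910 × 0.938 = 2730
End of period: [1790, 4644, 5218, 2730]

1790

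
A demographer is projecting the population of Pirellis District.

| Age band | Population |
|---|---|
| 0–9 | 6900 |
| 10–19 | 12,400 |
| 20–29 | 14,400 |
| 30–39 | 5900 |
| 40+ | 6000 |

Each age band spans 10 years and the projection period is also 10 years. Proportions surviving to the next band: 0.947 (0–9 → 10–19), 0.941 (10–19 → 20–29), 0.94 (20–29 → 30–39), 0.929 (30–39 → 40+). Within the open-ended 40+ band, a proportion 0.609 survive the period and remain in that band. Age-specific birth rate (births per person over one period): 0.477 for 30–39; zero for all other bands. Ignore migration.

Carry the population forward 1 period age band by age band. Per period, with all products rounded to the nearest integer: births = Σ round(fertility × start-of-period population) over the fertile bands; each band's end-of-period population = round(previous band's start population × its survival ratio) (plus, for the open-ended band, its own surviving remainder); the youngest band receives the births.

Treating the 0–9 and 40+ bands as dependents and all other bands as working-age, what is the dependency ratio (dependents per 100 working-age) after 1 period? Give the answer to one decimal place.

Let band 1 be 0–9 through band 5 = 40+.
Period 1.
Births: 5900 × 0.477 = 2814
Band 2: 6900 × 0.947 = 6534
Band 3: 12400 × 0.941 = 11668
Band 4: 14400 × 0.94 = 13536
Band 5: 5900 × 0.929 + 6000 × 0.609 = 5481 + 3654 = 9135
Population now: 0–9=2814, 10–19=6534, 20–29=11668, 30–39=13536, 40+=9135
Dependents (band 0–9 + band 40+) = 2814 + 9135 = 11949; working-age = 31738; ratio = 11949/31738 × 100 = 37.6

37.6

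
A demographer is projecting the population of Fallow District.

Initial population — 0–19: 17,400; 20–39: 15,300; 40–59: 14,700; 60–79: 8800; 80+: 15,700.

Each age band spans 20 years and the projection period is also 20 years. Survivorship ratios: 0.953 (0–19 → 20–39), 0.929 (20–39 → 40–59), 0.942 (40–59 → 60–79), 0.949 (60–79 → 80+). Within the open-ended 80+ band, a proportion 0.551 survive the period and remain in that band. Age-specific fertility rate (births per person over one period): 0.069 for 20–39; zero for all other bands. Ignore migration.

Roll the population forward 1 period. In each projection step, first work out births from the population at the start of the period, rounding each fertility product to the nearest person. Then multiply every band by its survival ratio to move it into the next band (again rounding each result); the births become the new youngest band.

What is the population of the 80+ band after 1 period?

— Period 1 —
Births: 15300 × 0.069 = 1056
20–39: 17400 × 0.953 = 16582
40–59: 15300 × 0.929 = 14214
60–79: 14700 × 0.942 = 13847
80+: 8800 × 0.949 + 15700 × 0.551 = 8351 + 8651 = 17002
Giving 1056 / 16582 / 14214 / 13847 / 17002.

17002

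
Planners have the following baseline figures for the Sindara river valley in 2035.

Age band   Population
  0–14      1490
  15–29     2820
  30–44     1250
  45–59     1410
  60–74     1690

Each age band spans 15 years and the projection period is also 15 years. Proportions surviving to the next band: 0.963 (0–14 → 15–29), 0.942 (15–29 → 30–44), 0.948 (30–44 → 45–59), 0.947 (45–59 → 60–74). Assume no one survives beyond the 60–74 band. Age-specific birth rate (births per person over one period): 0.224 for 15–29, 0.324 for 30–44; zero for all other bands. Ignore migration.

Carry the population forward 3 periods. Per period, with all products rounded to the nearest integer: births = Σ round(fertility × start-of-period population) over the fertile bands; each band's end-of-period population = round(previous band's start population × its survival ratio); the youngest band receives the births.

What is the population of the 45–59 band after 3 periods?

1282

After projecting period 1:
Births: 2820 × 0.224 = 632 ; 1250 × 0.324 = 405 — total 1037
15–29: 1490 × 0.963 = 1435
30–44: 2820 × 0.942 = 2656
45–59: 1250 × 0.948 = 1185
60–74: 1410 × 0.947 = 1335
End of period: [1037, 1435, 2656, 1185, 1335]
After projecting period 2:
Births: 1435 × 0.224 = 321 ; 2656 × 0.324 = 861 — total 1182
15–29: 1037 × 0.963 = 999
30–44: 1435 × 0.942 = 1352
45–59: 2656 × 0.948 = 2518
60–74: 1185 × 0.947 = 1122
End of period: [1182, 999, 1352, 2518, 1122]
After projecting period 3:
Births: 999 × 0.224 = 224 ; 1352 × 0.324 = 438 — total 662
15–29: 1182 × 0.963 = 1138
30–44: 999 × 0.942 = 941
45–59: 1352 × 0.948 = 1282
60–74: 2518 × 0.947 = 2385
End of period: [662, 1138, 941, 1282, 2385]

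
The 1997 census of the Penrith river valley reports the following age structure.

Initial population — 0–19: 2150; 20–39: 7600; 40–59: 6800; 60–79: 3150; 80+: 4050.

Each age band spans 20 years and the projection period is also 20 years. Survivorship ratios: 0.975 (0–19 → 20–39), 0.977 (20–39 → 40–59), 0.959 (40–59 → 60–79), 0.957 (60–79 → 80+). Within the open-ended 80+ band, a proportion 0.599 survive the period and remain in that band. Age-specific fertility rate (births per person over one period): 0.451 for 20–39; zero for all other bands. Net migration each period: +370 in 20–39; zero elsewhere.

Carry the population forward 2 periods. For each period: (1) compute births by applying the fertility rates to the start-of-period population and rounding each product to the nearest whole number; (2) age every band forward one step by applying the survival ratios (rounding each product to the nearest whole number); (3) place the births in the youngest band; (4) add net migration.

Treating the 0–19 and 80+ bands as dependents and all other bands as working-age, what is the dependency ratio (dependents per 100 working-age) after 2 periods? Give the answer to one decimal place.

(Bands numbered youngest = 1 to oldest = 5.)
Period 1.
Births: 7600 × 0.451 = 3428
Band 2: 2150 × 0.975 = 2096
Band 3: 7600 × 0.977 = 7425
Band 4: 6800 × 0.959 = 6521
Band 5: 3150 × 0.957 + 4050 × 0.599 = 3015 + 2426 = 5441
Net migration: Band 2 + 370 → 2466
Giving 3428 / 2466 / 7425 / 6521 / 5441.
Period 2.
Births: 2466 × 0.451 = 1112
Band 2: 3428 × 0.975 = 3342
Band 3: 2466 × 0.977 = 2409
Band 4: 7425 × 0.959 = 7121
Band 5: 6521 × 0.957 + 5441 × 0.599 = 6241 + 3259 = 9500
Net migration: Band 2 + 370 → 3712
Giving 1112 / 3712 / 2409 / 7121 / 9500.
Dependents (band 0–19 + band 80+) = 1112 + 9500 = 10612; working-age = 13242; ratio = 10612/13242 × 100 = 80.1

80.1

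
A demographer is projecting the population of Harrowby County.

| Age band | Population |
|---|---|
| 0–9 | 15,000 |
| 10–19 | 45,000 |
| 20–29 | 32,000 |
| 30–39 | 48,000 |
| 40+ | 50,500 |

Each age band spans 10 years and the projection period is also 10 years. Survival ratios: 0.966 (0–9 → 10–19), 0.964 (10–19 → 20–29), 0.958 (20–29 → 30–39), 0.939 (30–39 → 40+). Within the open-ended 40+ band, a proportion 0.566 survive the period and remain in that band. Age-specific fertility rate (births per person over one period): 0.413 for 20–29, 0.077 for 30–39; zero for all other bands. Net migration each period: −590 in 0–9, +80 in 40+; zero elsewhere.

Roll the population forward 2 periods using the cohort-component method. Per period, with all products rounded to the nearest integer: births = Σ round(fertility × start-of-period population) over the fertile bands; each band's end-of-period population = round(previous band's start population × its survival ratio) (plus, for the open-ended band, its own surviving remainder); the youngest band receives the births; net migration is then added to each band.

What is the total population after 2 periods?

161580

Let band 1 be 0–9 through band 5 = 40+.
After projecting period 1:
Births: 32000 * 0.413 = 13216 ; 48000 * 0.077 = 3696 → total 16912
Band 2: 15000 * 0.966 = 14490
Band 3: 45000 * 0.964 = 43380
Band 4: 32000 * 0.958 = 30656
Band 5: 48000 * 0.939 + 50500 * 0.566 = 45072 + 28583 = 73655
Net migration: Band 1 − 590 → 16322; Band 5 + 80 → 73735
Population now: 0–9=16322, 10–19=14490, 20–29=43380, 30–39=30656, 40+=73735
After projecting period 2:
Births: 43380 * 0.413 = 17916 ; 30656 * 0.077 = 2361 → total 20277
Band 2: 16322 * 0.966 = 15767
Band 3: 14490 * 0.964 = 13968
Band 4: 43380 * 0.958 = 41558
Band 5: 30656 * 0.939 + 73735 * 0.566 = 28786 + 41734 = 70520
Net migration: Band 1 − 590 → 19687; Band 5 + 80 → 70600
Population now: 0–9=19687, 10–19=15767, 20–29=13968, 30–39=41558, 40+=70600
Total after period 2: 19687 + 15767 + 13968 + 41558 + 70600 = 161580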